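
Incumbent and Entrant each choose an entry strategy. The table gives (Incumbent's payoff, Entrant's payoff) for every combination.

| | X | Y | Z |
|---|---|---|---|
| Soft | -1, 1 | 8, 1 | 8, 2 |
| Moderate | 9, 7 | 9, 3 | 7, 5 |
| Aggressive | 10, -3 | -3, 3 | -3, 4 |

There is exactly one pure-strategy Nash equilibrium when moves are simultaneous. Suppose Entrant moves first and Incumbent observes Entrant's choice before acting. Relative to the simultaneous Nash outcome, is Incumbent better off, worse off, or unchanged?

better off

Backward induction with Entrant moving first.
- X → Incumbent plays Aggressive (best of -1, 9, 10); Entrant gets -3.
- Y → Incumbent plays Moderate (best of 8, 9, -3); Entrant gets 3.
- Z → Incumbent plays Soft (best of 8, 7, -3); Entrant gets 2.
Entrant's induced payoffs are -3, 3, 2, so Entrant commits to Y. Subgame-perfect outcome: (Moderate, Y) with payoffs (9, 3).
Under simultaneous play:
Incumbent's best replies: X→Aggressive; Y→Moderate; Z→Soft.
Entrant's best replies: Soft→Z; Moderate→X; Aggressive→Z.
Only (Soft, Z) has each player best-responding; Nash payoffs (8, 2).
Incumbent earns 9 sequentially versus 8 at the Nash outcome: better off.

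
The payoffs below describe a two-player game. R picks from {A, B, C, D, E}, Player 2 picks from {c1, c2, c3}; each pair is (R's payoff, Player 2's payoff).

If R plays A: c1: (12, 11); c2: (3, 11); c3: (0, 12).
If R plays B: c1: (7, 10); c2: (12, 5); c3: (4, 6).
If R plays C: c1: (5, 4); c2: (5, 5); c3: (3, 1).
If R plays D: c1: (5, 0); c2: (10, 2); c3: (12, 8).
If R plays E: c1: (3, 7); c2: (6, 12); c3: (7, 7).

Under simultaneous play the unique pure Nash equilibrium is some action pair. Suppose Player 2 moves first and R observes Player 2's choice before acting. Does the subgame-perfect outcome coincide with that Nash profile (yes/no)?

Backward induction with Player 2 moving first.
- c1 → R plays A (best of 12, 7, 5, 5, 3); Player 2 gets 11.
- c2 → R plays B (best of 3, 12, 5, 10, 6); Player 2 gets 5.
- c3 → R plays D (best of 0, 4, 3, 12, 7); Player 2 gets 8.
Maximizing over 11, 5, 8, Player 2 chooses c1. Subgame-perfect outcome: (A, c1) with payoffs (12, 11).
For the simultaneous game, intersect best replies.
R's best replies: c1→A; c2→B; c3→D.
Player 2's best replies: A→c3; B→c1; C→c2; D→c3; E→c2.
The unique mutual best reply is (D, c3), giving (12, 8).
Sequential outcome (A, c1) differs from the Nash profile (D, c3).

no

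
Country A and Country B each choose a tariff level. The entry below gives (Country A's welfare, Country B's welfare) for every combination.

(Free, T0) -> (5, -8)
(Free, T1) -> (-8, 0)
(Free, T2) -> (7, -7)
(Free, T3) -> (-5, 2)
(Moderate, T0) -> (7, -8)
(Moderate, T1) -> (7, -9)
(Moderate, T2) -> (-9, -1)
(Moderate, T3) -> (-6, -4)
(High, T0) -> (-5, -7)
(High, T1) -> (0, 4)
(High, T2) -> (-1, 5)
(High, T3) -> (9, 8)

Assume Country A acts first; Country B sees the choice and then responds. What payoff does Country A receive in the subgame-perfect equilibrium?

9

Country B best-responds to each possible Country A move:
- Free: BR = T3, leader payoff -5.
- Moderate: BR = T2, leader payoff -9.
- High: BR = T3, leader payoff 9.
Among -5, -9, 9, the best is 9 at High. Subgame-perfect outcome: (High, T3) with payoffs (9, 8).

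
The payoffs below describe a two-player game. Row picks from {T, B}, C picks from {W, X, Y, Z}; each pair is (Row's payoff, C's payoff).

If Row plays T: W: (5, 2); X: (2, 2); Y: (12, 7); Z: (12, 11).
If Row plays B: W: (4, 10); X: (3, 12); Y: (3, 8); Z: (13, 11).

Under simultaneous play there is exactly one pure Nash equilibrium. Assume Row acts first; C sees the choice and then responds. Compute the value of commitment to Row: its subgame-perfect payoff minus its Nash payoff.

Solve by backward induction (Row leads).
- T: BR = Z, leader payoff 12.
- B: BR = X, leader payoff 3.
Among 12, 3, the best is 12 at T. Subgame-perfect outcome: (T, Z) with payoffs (12, 11).
For the simultaneous game, intersect best replies.
Row's best replies: W→T; X→B; Y→T; Z→B.
C's best replies: T→Z; B→X.
Only (B, X) has each player best-responding; Nash payoffs (3, 12).
Row's commitment gain: 12 − 3 = 9.

9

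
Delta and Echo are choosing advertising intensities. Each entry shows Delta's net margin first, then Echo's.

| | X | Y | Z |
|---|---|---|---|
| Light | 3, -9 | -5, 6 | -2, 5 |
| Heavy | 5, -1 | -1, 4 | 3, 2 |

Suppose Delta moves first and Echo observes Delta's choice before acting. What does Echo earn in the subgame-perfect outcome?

4

Solve by backward induction (Delta leads).
- Light: BR = Y, leader payoff -5.
- Heavy: BR = Y, leader payoff -1.
Maximizing over -5, -1, Delta chooses Heavy. Subgame-perfect outcome: (Heavy, Y) with payoffs (-1, 4).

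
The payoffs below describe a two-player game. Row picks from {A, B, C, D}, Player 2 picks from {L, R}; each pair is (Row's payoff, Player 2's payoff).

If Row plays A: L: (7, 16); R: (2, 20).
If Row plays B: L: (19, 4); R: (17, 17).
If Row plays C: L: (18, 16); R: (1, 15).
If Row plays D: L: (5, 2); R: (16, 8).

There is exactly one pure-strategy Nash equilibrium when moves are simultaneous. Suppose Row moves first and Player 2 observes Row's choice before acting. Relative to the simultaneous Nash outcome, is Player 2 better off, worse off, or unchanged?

worse off

Work backward from Player 2's decision.
- A: BR = R, leader payoff 2.
- B: BR = R, leader payoff 17.
- C: BR = L, leader payoff 18.
- D: BR = R, leader payoff 16.
Row's induced payoffs are 2, 17, 18, 16, so Row commits to C. Subgame-perfect outcome: (C, L) with payoffs (18, 16).
For the simultaneous game, intersect best replies.
Row's best replies: L→B; R→B.
Player 2's best replies: A→R; B→R; C→L; D→R.
The unique mutual best reply is (B, R), giving (17, 17).
Player 2 earns 16 sequentially versus 17 at the Nash outcome: worse off.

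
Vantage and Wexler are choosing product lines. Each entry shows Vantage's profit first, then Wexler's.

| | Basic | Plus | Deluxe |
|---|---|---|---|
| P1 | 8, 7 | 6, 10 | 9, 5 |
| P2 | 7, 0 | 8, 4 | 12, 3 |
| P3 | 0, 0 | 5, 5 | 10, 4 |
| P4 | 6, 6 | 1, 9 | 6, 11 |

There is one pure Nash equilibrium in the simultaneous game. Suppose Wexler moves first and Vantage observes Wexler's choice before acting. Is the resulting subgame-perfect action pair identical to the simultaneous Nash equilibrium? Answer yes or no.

Backward induction with Wexler moving first.
- Basic → Vantage plays P1 (best of 8, 7, 0, 6); Wexler gets 7.
- Plus → Vantage plays P2 (best of 6, 8, 5, 1); Wexler gets 4.
- Deluxe → Vantage plays P2 (best of 9, 12, 10, 6); Wexler gets 3.
Among 7, 4, 3, the best is 7 at Basic. Subgame-perfect outcome: (P1, Basic) with payoffs (8, 7).
Under simultaneous play:
Vantage's best replies: Basic→P1; Plus→P2; Deluxe→P2.
Wexler's best replies: P1→Plus; P2→Plus; P3→Plus; P4→Deluxe.
Only (P2, Plus) has each player best-responding; Nash payoffs (8, 4).
Sequential outcome (P1, Basic) differs from the Nash profile (P2, Plus).

no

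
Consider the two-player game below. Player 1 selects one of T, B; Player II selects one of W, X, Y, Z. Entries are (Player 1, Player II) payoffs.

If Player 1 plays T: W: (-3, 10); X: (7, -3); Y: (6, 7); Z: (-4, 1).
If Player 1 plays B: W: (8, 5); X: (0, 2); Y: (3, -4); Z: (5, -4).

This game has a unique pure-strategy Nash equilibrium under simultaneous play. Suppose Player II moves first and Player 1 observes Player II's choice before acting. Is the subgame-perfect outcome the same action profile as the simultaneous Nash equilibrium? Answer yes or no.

Work backward from Player 1's decision.
- W: Player 1 compares -3, 8 and picks B; Player II would get 5.
- X: Player 1 compares 7, 0 and picks T; Player II would get -3.
- Y: Player 1 compares 6, 3 and picks T; Player II would get 7.
- Z: Player 1 compares -4, 5 and picks B; Player II would get -4.
Among 5, -3, 7, -4, the best is 7 at Y. Subgame-perfect outcome: (T, Y) with payoffs (6, 7).
For the simultaneous game, intersect best replies.
Player 1's best replies: W→B; X→T; Y→T; Z→B.
Player II's best replies: T→W; B→W.
Only (B, W) has each player best-responding; Nash payoffs (8, 5).
Sequential outcome (T, Y) differs from the Nash profile (B, W).

no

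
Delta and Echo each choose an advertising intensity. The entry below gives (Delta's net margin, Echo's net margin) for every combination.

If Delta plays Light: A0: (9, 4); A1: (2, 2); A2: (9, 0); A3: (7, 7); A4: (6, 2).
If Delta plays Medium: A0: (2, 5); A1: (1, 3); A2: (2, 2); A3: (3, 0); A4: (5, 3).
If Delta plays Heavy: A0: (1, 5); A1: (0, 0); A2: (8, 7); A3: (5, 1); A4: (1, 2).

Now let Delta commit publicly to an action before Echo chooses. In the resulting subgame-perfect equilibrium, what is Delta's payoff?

Solve by backward induction (Delta leads).
- Light → Echo plays A3 (best of 4, 2, 0, 7, 2); Delta gets 7.
- Medium → Echo plays A0 (best of 5, 3, 2, 0, 3); Delta gets 2.
- Heavy → Echo plays A2 (best of 5, 0, 7, 1, 2); Delta gets 8.
Among 7, 2, 8, the best is 8 at Heavy. Subgame-perfect outcome: (Heavy, A2) with payoffs (8, 7).

8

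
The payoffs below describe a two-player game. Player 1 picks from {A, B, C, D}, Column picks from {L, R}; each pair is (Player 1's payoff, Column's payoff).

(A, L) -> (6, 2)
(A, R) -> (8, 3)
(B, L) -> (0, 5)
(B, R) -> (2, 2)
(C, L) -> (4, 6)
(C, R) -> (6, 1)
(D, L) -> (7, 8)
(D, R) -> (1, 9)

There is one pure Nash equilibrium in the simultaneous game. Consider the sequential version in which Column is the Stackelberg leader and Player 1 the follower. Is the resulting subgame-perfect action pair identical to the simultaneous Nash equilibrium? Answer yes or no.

no

Work backward from Player 1's decision.
- L → Player 1 plays D (best of 6, 0, 4, 7); Column gets 8.
- R → Player 1 plays A (best of 8, 2, 6, 1); Column gets 3.
Among 8, 3, the best is 8 at L. Subgame-perfect outcome: (D, L) with payoffs (7, 8).
Now find the simultaneous Nash equilibrium.
Player 1's best replies: L→D; R→A.
Column's best replies: A→R; B→L; C→L; D→R.
The unique mutual best reply is (A, R), giving (8, 3).
Sequential outcome (D, L) differs from the Nash profile (A, R).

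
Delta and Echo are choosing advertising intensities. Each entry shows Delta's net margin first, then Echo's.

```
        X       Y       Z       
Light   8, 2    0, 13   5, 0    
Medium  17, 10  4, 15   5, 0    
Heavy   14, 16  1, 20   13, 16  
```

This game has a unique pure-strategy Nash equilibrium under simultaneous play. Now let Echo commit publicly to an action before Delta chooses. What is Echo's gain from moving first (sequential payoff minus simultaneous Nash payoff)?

1

Delta best-responds to each possible Echo move:
- X → Delta plays Medium (best of 8, 17, 14); Echo gets 10.
- Y → Delta plays Medium (best of 0, 4, 1); Echo gets 15.
- Z → Delta plays Heavy (best of 5, 5, 13); Echo gets 16.
Echo's induced payoffs are 10, 15, 16, so Echo commits to Z. Subgame-perfect outcome: (Heavy, Z) with payoffs (13, 16).
Under simultaneous play:
Delta's best replies: X→Medium; Y→Medium; Z→Heavy.
Echo's best replies: Light→Y; Medium→Y; Heavy→Y.
Only (Medium, Y) has each player best-responding; Nash payoffs (4, 15).
Echo's commitment gain: 16 − 15 = 1.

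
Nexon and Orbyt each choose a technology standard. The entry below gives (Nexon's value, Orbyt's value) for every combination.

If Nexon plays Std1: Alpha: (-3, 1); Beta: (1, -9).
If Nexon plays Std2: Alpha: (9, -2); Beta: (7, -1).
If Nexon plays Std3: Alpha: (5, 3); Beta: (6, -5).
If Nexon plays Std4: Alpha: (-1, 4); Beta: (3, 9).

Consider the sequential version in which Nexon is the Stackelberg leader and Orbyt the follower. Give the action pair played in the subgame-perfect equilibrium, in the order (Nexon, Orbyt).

Orbyt best-responds to each possible Nexon move:
- Std1: BR = Alpha, leader payoff -3.
- Std2: BR = Beta, leader payoff 7.
- Std3: BR = Alpha, leader payoff 5.
- Std4: BR = Beta, leader payoff 3.
Nexon's induced payoffs are -3, 7, 5, 3, so Nexon commits to Std2. Subgame-perfect outcome: (Std2, Beta) with payoffs (7, -1).

(Std2, Beta)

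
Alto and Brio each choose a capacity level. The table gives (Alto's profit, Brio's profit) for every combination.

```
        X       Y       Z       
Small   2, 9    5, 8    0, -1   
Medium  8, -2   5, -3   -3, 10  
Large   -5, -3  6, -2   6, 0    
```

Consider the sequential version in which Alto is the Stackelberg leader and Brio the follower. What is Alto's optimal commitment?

Large

Backward induction with Alto moving first.
- Small: Brio compares 9, 8, -1 and picks X; Alto would get 2.
- Medium: Brio compares -2, -3, 10 and picks Z; Alto would get -3.
- Large: Brio compares -3, -2, 0 and picks Z; Alto would get 6.
Maximizing over 2, -3, 6, Alto chooses Large. Subgame-perfect outcome: (Large, Z) with payoffs (6, 0).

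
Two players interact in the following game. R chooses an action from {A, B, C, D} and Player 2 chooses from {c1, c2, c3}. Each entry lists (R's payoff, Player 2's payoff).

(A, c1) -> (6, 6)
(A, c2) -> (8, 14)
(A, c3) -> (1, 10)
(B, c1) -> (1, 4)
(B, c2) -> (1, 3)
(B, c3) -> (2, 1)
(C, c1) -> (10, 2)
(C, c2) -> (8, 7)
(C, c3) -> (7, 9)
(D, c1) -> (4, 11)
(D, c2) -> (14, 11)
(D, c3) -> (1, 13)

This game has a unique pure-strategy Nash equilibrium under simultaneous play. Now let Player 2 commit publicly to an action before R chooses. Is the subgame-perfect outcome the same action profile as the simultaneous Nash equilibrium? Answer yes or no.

Work backward from R's decision.
- c1: BR = C, leader payoff 2.
- c2: BR = D, leader payoff 11.
- c3: BR = C, leader payoff 9.
Maximizing over 2, 11, 9, Player 2 chooses c2. Subgame-perfect outcome: (D, c2) with payoffs (14, 11).
Now find the simultaneous Nash equilibrium.
R's best replies: c1→C; c2→D; c3→C.
Player 2's best replies: A→c2; B→c1; C→c3; D→c3.
The unique mutual best reply is (C, c3), giving (7, 9).
Sequential outcome (D, c2) differs from the Nash profile (C, c3).

no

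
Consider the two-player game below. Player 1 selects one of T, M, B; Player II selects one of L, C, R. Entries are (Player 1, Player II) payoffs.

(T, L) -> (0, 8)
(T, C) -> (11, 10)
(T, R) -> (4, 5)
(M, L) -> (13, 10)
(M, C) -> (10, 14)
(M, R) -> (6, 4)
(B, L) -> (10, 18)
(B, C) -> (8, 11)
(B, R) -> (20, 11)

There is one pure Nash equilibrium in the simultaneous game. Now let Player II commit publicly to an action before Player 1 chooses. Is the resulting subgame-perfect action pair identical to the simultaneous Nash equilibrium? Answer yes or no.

no

Solve by backward induction (Player II leads).
- L: Player 1 compares 0, 13, 10 and picks M; Player II would get 10.
- C: Player 1 compares 11, 10, 8 and picks T; Player II would get 10.
- R: Player 1 compares 4, 6, 20 and picks B; Player II would get 11.
Maximizing over 10, 10, 11, Player II chooses R. Subgame-perfect outcome: (B, R) with payoffs (20, 11).
Now find the simultaneous Nash equilibrium.
Player 1's best replies: L→M; C→T; R→B.
Player II's best replies: T→C; M→C; B→L.
The unique mutual best reply is (T, C), giving (11, 10).
Sequential outcome (B, R) differs from the Nash profile (T, C).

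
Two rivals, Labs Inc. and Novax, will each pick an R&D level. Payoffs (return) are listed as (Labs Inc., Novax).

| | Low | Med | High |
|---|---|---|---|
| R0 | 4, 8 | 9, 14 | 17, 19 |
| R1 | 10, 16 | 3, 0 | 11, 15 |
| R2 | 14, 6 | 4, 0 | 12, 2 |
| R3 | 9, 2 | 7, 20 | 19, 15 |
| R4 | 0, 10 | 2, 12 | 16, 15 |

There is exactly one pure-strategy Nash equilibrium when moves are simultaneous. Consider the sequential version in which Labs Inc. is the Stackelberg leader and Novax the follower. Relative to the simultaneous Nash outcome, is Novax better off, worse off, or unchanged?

better off

Work backward from Novax's decision.
- R0: BR = High, leader payoff 17.
- R1: BR = Low, leader payoff 10.
- R2: BR = Low, leader payoff 14.
- R3: BR = Med, leader payoff 7.
- R4: BR = High, leader payoff 16.
Among 17, 10, 14, 7, 16, the best is 17 at R0. Subgame-perfect outcome: (R0, High) with payoffs (17, 19).
For the simultaneous game, intersect best replies.
Labs Inc.'s best replies: Low→R2; Med→R0; High→R3.
Novax's best replies: R0→High; R1→Low; R2→Low; R3→Med; R4→High.
Only (R2, Low) has each player best-responding; Nash payoffs (14, 6).
Novax earns 19 sequentially versus 6 at the Nash outcome: better off.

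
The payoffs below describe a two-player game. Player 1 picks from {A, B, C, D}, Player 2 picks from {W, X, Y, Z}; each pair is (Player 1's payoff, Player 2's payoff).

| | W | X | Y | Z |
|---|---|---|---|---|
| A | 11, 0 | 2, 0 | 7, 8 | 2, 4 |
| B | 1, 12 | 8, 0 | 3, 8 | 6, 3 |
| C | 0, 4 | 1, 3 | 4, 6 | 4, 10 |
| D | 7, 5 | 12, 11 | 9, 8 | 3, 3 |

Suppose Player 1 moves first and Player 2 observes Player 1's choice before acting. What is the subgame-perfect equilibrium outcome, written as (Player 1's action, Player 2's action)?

(D, X)

Solve by backward induction (Player 1 leads).
- A: BR = Y, leader payoff 7.
- B: BR = W, leader payoff 1.
- C: BR = Z, leader payoff 4.
- D: BR = X, leader payoff 12.
Maximizing over 7, 1, 4, 12, Player 1 chooses D. Subgame-perfect outcome: (D, X) with payoffs (12, 11).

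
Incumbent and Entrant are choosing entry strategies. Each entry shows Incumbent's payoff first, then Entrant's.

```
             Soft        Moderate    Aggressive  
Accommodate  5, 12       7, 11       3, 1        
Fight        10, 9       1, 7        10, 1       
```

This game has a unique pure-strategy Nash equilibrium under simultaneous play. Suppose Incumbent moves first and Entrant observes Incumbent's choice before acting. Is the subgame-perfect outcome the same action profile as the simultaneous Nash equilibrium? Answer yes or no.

yes

Solve by backward induction (Incumbent leads).
- Accommodate → Entrant plays Soft (best of 12, 11, 1); Incumbent gets 5.
- Fight → Entrant plays Soft (best of 9, 7, 1); Incumbent gets 10.
Maximizing over 5, 10, Incumbent chooses Fight. Subgame-perfect outcome: (Fight, Soft) with payoffs (10, 9).
Now find the simultaneous Nash equilibrium.
Incumbent's best replies: Soft→Fight; Moderate→Accommodate; Aggressive→Fight.
Entrant's best replies: Accommodate→Soft; Fight→Soft.
Only (Fight, Soft) has each player best-responding; Nash payoffs (10, 9).
Sequential outcome (Fight, Soft) coincides with the Nash profile (Fight, Soft).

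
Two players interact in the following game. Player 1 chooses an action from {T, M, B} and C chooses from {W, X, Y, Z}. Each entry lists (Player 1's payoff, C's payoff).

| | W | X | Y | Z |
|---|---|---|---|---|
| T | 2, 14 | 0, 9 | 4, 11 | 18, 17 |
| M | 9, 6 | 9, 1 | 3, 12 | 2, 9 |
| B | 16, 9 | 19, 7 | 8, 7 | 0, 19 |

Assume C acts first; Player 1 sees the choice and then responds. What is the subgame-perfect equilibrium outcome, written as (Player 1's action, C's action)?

Solve by backward induction (C leads).
- W: BR = B, leader payoff 9.
- X: BR = B, leader payoff 7.
- Y: BR = B, leader payoff 7.
- Z: BR = T, leader payoff 17.
Maximizing over 9, 7, 7, 17, C chooses Z. Subgame-perfect outcome: (T, Z) with payoffs (18, 17).

(T, Z)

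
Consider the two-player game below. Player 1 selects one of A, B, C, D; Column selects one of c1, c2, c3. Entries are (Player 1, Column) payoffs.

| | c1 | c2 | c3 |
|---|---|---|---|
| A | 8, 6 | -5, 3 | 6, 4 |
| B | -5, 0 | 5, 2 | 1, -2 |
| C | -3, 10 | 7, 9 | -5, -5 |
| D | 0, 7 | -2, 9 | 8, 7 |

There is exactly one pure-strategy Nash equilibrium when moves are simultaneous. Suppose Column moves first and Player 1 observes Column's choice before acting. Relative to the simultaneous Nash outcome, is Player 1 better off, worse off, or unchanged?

worse off

Backward induction with Column moving first.
- c1: Player 1 compares 8, -5, -3, 0 and picks A; Column would get 6.
- c2: Player 1 compares -5, 5, 7, -2 and picks C; Column would get 9.
- c3: Player 1 compares 6, 1, -5, 8 and picks D; Column would get 7.
Among 6, 9, 7, the best is 9 at c2. Subgame-perfect outcome: (C, c2) with payoffs (7, 9).
For the simultaneous game, intersect best replies.
Player 1's best replies: c1→A; c2→C; c3→D.
Column's best replies: A→c1; B→c2; C→c1; D→c2.
Only (A, c1) has each player best-responding; Nash payoffs (8, 6).
Player 1 earns 7 sequentially versus 8 at the Nash outcome: worse off.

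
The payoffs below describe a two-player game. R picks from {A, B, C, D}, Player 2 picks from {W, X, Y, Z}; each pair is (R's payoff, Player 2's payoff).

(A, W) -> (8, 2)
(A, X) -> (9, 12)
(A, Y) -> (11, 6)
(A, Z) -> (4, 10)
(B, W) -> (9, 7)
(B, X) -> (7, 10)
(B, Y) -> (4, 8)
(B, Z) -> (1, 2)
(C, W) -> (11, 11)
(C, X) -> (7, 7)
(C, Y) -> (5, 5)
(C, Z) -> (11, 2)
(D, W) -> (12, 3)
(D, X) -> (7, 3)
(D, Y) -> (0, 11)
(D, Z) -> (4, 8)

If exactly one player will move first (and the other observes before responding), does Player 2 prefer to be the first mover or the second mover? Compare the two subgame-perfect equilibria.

first

If R leads: Player 2's best replies are A→X, B→X, C→W, D→Y; R's induced payoffs 9, 7, 11, 0; outcome (C, W), payoffs (11, 11).
If Player 2 leads: R's best replies are W→D, X→A, Y→A, Z→C; Player 2's induced payoffs 3, 12, 6, 2; outcome (A, X), payoffs (9, 12).
Player 2 gets 12 moving first and 11 moving second, so Player 2 prefers to move first.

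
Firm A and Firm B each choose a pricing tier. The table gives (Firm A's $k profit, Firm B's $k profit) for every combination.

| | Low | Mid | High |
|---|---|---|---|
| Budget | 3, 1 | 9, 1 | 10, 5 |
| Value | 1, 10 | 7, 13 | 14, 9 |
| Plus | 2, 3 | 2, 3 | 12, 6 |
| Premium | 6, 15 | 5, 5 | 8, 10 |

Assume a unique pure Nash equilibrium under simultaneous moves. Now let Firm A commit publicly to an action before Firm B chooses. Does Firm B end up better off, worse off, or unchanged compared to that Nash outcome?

Backward induction with Firm A moving first.
- Budget: BR = High, leader payoff 10.
- Value: BR = Mid, leader payoff 7.
- Plus: BR = High, leader payoff 12.
- Premium: BR = Low, leader payoff 6.
Firm A's induced payoffs are 10, 7, 12, 6, so Firm A commits to Plus. Subgame-perfect outcome: (Plus, High) with payoffs (12, 6).
Now find the simultaneous Nash equilibrium.
Firm A's best replies: Low→Premium; Mid→Budget; High→Value.
Firm B's best replies: Budget→High; Value→Mid; Plus→High; Premium→Low.
The unique mutual best reply is (Premium, Low), giving (6, 15).
Firm B earns 6 sequentially versus 15 at the Nash outcome: worse off.

worse off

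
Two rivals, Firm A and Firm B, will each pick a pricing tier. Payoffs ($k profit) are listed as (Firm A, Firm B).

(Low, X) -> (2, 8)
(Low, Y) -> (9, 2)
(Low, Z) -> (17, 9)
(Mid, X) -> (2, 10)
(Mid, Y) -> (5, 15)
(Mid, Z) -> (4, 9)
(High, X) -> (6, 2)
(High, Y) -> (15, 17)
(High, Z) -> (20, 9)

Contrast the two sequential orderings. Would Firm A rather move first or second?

If Firm A leads: Firm B's best replies are Low→Z, Mid→Y, High→Y; Firm A's induced payoffs 17, 5, 15; outcome (Low, Z), payoffs (17, 9).
If Firm B leads: Firm A's best replies are X→High, Y→High, Z→High; Firm B's induced payoffs 2, 17, 9; outcome (High, Y), payoffs (15, 17).
Firm A gets 17 moving first and 15 moving second, so Firm A prefers to move first.

first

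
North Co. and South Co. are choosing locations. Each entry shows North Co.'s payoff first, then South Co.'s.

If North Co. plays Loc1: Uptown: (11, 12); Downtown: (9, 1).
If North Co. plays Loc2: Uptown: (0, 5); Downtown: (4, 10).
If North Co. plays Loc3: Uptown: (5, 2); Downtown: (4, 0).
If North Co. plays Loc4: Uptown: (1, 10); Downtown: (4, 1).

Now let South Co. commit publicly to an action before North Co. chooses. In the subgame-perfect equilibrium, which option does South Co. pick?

Backward induction with South Co. moving first.
- Uptown: BR = Loc1, leader payoff 12.
- Downtown: BR = Loc1, leader payoff 1.
Maximizing over 12, 1, South Co. chooses Uptown. Subgame-perfect outcome: (Loc1, Uptown) with payoffs (11, 12).

Uptown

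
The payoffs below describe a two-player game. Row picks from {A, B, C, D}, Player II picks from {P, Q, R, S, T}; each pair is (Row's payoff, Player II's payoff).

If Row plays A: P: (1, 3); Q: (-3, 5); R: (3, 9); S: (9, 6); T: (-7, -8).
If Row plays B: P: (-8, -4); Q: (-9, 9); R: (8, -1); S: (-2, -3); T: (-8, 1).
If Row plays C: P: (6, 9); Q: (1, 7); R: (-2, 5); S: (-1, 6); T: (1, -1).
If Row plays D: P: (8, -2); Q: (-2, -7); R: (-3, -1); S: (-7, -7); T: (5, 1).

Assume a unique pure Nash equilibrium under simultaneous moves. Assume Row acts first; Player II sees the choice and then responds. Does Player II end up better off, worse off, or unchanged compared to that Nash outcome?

Backward induction with Row moving first.
- A → Player II plays R (best of 3, 5, 9, 6, -8); Row gets 3.
- B → Player II plays Q (best of -4, 9, -1, -3, 1); Row gets -9.
- C → Player II plays P (best of 9, 7, 5, 6, -1); Row gets 6.
- D → Player II plays T (best of -2, -7, -1, -7, 1); Row gets 5.
Maximizing over 3, -9, 6, 5, Row chooses C. Subgame-perfect outcome: (C, P) with payoffs (6, 9).
Now find the simultaneous Nash equilibrium.
Row's best replies: P→D; Q→C; R→B; S→A; T→D.
Player II's best replies: A→R; B→Q; C→P; D→T.
Only (D, T) has each player best-responding; Nash payoffs (5, 1).
Player II earns 9 sequentially versus 1 at the Nash outcome: better off.

better off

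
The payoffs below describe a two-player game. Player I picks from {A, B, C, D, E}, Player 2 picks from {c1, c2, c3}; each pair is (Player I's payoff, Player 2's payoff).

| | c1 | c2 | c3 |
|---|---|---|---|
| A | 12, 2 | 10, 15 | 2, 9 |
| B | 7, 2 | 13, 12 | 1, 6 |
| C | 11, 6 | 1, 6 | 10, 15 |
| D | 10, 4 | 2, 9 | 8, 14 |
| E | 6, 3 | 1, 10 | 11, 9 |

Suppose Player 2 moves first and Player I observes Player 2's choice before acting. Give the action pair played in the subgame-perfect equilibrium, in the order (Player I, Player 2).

(B, c2)

Backward induction with Player 2 moving first.
- c1 → Player I plays A (best of 12, 7, 11, 10, 6); Player 2 gets 2.
- c2 → Player I plays B (best of 10, 13, 1, 2, 1); Player 2 gets 12.
- c3 → Player I plays E (best of 2, 1, 10, 8, 11); Player 2 gets 9.
Among 2, 12, 9, the best is 12 at c2. Subgame-perfect outcome: (B, c2) with payoffs (13, 12).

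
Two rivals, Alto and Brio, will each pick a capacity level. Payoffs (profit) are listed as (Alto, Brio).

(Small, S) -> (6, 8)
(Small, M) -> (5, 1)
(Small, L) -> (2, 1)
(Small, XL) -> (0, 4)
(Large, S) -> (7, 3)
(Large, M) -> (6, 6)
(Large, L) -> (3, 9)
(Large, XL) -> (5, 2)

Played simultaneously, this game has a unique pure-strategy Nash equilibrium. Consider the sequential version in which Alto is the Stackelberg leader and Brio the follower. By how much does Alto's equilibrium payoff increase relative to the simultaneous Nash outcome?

Solve by backward induction (Alto leads).
- Small: Brio compares 8, 1, 1, 4 and picks S; Alto would get 6.
- Large: Brio compares 3, 6, 9, 2 and picks L; Alto would get 3.
Alto's induced payoffs are 6, 3, so Alto commits to Small. Subgame-perfect outcome: (Small, S) with payoffs (6, 8).
Under simultaneous play:
Alto's best replies: S→Large; M→Large; L→Large; XL→Large.
Brio's best replies: Small→S; Large→L.
The unique mutual best reply is (Large, L), giving (3, 9).
Alto's commitment gain: 6 − 3 = 3.

3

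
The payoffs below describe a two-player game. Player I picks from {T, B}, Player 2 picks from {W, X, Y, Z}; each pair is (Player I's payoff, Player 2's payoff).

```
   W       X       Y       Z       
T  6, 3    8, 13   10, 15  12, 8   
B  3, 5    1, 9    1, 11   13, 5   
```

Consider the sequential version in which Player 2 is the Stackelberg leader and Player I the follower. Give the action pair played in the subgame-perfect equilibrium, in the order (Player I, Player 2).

Player I best-responds to each possible Player 2 move:
- W → Player I plays T (best of 6, 3); Player 2 gets 3.
- X → Player I plays T (best of 8, 1); Player 2 gets 13.
- Y → Player I plays T (best of 10, 1); Player 2 gets 15.
- Z → Player I plays B (best of 12, 13); Player 2 gets 5.
Player 2's induced payoffs are 3, 13, 15, 5, so Player 2 commits to Y. Subgame-perfect outcome: (T, Y) with payoffs (10, 15).

(T, Y)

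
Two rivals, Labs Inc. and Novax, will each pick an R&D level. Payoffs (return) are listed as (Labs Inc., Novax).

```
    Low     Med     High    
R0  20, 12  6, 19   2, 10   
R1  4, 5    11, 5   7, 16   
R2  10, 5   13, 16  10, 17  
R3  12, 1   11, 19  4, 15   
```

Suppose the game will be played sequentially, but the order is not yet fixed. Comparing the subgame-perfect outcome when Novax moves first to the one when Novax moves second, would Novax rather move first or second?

If Labs Inc. leads: Novax's best replies are R0→Med, R1→High, R2→High, R3→Med; Labs Inc.'s induced payoffs 6, 7, 10, 11; outcome (R3, Med), payoffs (11, 19).
If Novax leads: Labs Inc.'s best replies are Low→R0, Med→R2, High→R2; Novax's induced payoffs 12, 16, 17; outcome (R2, High), payoffs (10, 17).
Novax gets 17 moving first and 19 moving second, so Novax prefers to move second.

second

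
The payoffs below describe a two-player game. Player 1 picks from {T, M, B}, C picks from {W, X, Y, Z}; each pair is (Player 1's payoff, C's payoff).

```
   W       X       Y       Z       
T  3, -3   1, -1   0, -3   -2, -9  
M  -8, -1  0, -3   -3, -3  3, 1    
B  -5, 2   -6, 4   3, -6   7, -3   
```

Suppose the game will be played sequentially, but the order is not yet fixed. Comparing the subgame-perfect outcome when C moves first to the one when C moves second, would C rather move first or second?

If Player 1 leads: C's best replies are T→X, M→Z, B→X; Player 1's induced payoffs 1, 3, -6; outcome (M, Z), payoffs (3, 1).
If C leads: Player 1's best replies are W→T, X→T, Y→B, Z→B; C's induced payoffs -3, -1, -6, -3; outcome (T, X), payoffs (1, -1).
C gets -1 moving first and 1 moving second, so C prefers to move second.

second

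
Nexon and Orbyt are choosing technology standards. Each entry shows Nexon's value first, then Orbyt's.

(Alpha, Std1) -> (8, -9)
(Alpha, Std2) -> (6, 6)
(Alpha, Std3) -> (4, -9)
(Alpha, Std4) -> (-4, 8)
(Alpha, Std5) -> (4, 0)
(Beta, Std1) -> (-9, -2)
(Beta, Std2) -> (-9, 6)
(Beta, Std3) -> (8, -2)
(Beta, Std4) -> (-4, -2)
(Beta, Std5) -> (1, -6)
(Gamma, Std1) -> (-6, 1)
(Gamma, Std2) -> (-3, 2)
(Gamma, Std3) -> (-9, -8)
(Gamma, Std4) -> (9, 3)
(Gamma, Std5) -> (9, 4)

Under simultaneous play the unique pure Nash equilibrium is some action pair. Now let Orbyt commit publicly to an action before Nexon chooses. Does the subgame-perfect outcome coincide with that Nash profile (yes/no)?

Work backward from Nexon's decision.
- Std1 → Nexon plays Alpha (best of 8, -9, -6); Orbyt gets -9.
- Std2 → Nexon plays Alpha (best of 6, -9, -3); Orbyt gets 6.
- Std3 → Nexon plays Beta (best of 4, 8, -9); Orbyt gets -2.
- Std4 → Nexon plays Gamma (best of -4, -4, 9); Orbyt gets 3.
- Std5 → Nexon plays Gamma (best of 4, 1, 9); Orbyt gets 4.
Maximizing over -9, 6, -2, 3, 4, Orbyt chooses Std2. Subgame-perfect outcome: (Alpha, Std2) with payoffs (6, 6).
For the simultaneous game, intersect best replies.
Nexon's best replies: Std1→Alpha; Std2→Alpha; Std3→Beta; Std4→Gamma; Std5→Gamma.
Orbyt's best replies: Alpha→Std4; Beta→Std2; Gamma→Std5.
The unique mutual best reply is (Gamma, Std5), giving (9, 4).
Sequential outcome (Alpha, Std2) differs from the Nash profile (Gamma, Std5).

no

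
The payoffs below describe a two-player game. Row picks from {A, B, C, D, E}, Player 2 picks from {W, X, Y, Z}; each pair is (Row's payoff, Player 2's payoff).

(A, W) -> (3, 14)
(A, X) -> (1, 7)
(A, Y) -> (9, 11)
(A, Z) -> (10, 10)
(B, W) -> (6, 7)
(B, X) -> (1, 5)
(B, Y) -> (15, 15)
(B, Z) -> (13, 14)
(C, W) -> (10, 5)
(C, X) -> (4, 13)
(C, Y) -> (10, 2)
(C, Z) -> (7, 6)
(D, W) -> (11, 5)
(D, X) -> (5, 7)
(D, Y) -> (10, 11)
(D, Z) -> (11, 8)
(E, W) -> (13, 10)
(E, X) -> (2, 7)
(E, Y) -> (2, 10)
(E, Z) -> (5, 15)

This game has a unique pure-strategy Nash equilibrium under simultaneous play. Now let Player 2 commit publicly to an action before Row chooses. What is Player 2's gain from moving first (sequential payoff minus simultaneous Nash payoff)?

0

Row best-responds to each possible Player 2 move:
- W → Row plays E (best of 3, 6, 10, 11, 13); Player 2 gets 10.
- X → Row plays D (best of 1, 1, 4, 5, 2); Player 2 gets 7.
- Y → Row plays B (best of 9, 15, 10, 10, 2); Player 2 gets 15.
- Z → Row plays B (best of 10, 13, 7, 11, 5); Player 2 gets 14.
Player 2's induced payoffs are 10, 7, 15, 14, so Player 2 commits to Y. Subgame-perfect outcome: (B, Y) with payoffs (15, 15).
Now find the simultaneous Nash equilibrium.
Row's best replies: W→E; X→D; Y→B; Z→B.
Player 2's best replies: A→W; B→Y; C→X; D→Y; E→Z.
Only (B, Y) has each player best-responding; Nash payoffs (15, 15).
Player 2's commitment gain: 15 − 15 = 0.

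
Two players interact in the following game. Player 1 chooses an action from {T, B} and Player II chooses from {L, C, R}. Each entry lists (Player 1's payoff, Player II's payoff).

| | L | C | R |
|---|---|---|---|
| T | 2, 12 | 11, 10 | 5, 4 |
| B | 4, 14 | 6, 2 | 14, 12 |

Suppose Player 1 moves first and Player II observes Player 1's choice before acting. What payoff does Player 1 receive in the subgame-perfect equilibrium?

4

Work backward from Player II's decision.
- T: BR = L, leader payoff 2.
- B: BR = L, leader payoff 4.
Maximizing over 2, 4, Player 1 chooses B. Subgame-perfect outcome: (B, L) with payoffs (4, 14).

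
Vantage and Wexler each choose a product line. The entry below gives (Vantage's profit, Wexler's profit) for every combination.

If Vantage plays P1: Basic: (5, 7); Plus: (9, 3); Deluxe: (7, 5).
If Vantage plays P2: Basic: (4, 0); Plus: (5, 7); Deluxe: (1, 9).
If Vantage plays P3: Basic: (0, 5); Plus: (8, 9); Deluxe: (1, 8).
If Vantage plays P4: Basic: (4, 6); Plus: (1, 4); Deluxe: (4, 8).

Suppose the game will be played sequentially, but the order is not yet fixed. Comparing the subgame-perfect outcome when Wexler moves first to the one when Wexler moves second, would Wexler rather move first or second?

If Vantage leads: Wexler's best replies are P1→Basic, P2→Deluxe, P3→Plus, P4→Deluxe; Vantage's induced payoffs 5, 1, 8, 4; outcome (P3, Plus), payoffs (8, 9).
If Wexler leads: Vantage's best replies are Basic→P1, Plus→P1, Deluxe→P1; Wexler's induced payoffs 7, 3, 5; outcome (P1, Basic), payoffs (5, 7).
Wexler gets 7 moving first and 9 moving second, so Wexler prefers to move second.

second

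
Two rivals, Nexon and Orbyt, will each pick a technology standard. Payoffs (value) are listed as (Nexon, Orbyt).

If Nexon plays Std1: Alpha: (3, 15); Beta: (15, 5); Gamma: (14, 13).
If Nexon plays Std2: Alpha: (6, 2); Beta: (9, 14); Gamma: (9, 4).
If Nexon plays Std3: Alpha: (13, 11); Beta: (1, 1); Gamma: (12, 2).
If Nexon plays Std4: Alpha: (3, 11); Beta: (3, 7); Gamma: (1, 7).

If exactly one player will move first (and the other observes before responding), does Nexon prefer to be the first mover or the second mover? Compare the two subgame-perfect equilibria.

second

If Nexon leads: Orbyt's best replies are Std1→Alpha, Std2→Beta, Std3→Alpha, Std4→Alpha; Nexon's induced payoffs 3, 9, 13, 3; outcome (Std3, Alpha), payoffs (13, 11).
If Orbyt leads: Nexon's best replies are Alpha→Std3, Beta→Std1, Gamma→Std1; Orbyt's induced payoffs 11, 5, 13; outcome (Std1, Gamma), payoffs (14, 13).
Nexon gets 13 moving first and 14 moving second, so Nexon prefers to move second.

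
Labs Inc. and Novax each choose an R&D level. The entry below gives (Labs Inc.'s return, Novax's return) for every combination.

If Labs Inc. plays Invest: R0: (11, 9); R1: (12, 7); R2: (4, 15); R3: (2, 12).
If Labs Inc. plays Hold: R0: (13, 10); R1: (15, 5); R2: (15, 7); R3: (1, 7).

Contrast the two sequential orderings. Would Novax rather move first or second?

first

If Labs Inc. leads: Novax's best replies are Invest→R2, Hold→R0; Labs Inc.'s induced payoffs 4, 13; outcome (Hold, R0), payoffs (13, 10).
If Novax leads: Labs Inc.'s best replies are R0→Hold, R1→Hold, R2→Hold, R3→Invest; Novax's induced payoffs 10, 5, 7, 12; outcome (Invest, R3), payoffs (2, 12).
Novax gets 12 moving first and 10 moving second, so Novax prefers to move first.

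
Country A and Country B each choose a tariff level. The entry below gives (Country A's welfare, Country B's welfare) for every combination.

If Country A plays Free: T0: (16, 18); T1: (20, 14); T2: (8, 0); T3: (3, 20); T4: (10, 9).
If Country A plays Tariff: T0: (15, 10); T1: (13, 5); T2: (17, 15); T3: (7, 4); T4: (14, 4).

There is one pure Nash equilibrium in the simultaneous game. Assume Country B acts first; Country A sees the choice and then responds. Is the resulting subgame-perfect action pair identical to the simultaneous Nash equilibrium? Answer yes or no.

no

Country A best-responds to each possible Country B move:
- T0 → Country A plays Free (best of 16, 15); Country B gets 18.
- T1 → Country A plays Free (best of 20, 13); Country B gets 14.
- T2 → Country A plays Tariff (best of 8, 17); Country B gets 15.
- T3 → Country A plays Tariff (best of 3, 7); Country B gets 4.
- T4 → Country A plays Tariff (best of 10, 14); Country B gets 4.
Among 18, 14, 15, 4, 4, the best is 18 at T0. Subgame-perfect outcome: (Free, T0) with payoffs (16, 18).
Under simultaneous play:
Country A's best replies: T0→Free; T1→Free; T2→Tariff; T3→Tariff; T4→Tariff.
Country B's best replies: Free→T3; Tariff→T2.
The unique mutual best reply is (Tariff, T2), giving (17, 15).
Sequential outcome (Free, T0) differs from the Nash profile (Tariff, T2).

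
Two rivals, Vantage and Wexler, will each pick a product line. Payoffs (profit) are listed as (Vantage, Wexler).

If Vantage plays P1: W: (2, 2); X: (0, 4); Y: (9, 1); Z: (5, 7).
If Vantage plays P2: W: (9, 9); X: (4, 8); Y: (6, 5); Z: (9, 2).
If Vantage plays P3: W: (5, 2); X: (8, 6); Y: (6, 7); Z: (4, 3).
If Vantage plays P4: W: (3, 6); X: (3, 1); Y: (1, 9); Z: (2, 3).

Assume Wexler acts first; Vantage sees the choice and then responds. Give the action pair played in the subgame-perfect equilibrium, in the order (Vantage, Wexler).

(P2, W)

Solve by backward induction (Wexler leads).
- W: BR = P2, leader payoff 9.
- X: BR = P3, leader payoff 6.
- Y: BR = P1, leader payoff 1.
- Z: BR = P2, leader payoff 2.
Maximizing over 9, 6, 1, 2, Wexler chooses W. Subgame-perfect outcome: (P2, W) with payoffs (9, 9).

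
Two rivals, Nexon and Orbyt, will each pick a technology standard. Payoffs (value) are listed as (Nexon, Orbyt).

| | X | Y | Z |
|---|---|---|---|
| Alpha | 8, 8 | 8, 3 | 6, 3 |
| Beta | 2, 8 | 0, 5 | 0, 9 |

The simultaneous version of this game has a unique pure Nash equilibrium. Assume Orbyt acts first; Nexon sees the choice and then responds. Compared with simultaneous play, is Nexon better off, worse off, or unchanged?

Nexon best-responds to each possible Orbyt move:
- X → Nexon plays Alpha (best of 8, 2); Orbyt gets 8.
- Y → Nexon plays Alpha (best of 8, 0); Orbyt gets 3.
- Z → Nexon plays Alpha (best of 6, 0); Orbyt gets 3.
Among 8, 3, 3, the best is 8 at X. Subgame-perfect outcome: (Alpha, X) with payoffs (8, 8).
Under simultaneous play:
Nexon's best replies: X→Alpha; Y→Alpha; Z→Alpha.
Orbyt's best replies: Alpha→X; Beta→Z.
Only (Alpha, X) has each player best-responding; Nash payoffs (8, 8).
Nexon earns 8 sequentially versus 8 at the Nash outcome: unchanged.

unchanged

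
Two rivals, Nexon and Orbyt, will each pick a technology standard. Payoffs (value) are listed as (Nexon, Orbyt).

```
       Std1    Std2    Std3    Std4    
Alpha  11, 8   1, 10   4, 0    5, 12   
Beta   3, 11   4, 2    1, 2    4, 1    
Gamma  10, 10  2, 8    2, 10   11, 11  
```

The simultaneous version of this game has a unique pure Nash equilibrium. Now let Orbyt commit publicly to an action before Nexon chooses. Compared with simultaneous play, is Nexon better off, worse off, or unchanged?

Solve by backward induction (Orbyt leads).
- Std1: BR = Alpha, leader payoff 8.
- Std2: BR = Beta, leader payoff 2.
- Std3: BR = Alpha, leader payoff 0.
- Std4: BR = Gamma, leader payoff 11.
Maximizing over 8, 2, 0, 11, Orbyt chooses Std4. Subgame-perfect outcome: (Gamma, Std4) with payoffs (11, 11).
For the simultaneous game, intersect best replies.
Nexon's best replies: Std1→Alpha; Std2→Beta; Std3→Alpha; Std4→Gamma.
Orbyt's best replies: Alpha→Std4; Beta→Std1; Gamma→Std4.
Only (Gamma, Std4) has each player best-responding; Nash payoffs (11, 11).
Nexon earns 11 sequentially versus 11 at the Nash outcome: unchanged.

unchanged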